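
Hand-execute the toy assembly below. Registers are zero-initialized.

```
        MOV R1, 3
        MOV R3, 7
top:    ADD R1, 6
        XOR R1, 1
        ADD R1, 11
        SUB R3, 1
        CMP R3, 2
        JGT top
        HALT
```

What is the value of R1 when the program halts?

after MOV R1, 3: R1=3
after MOV R3, 7: R3=7
after ADD R1, 6: R1=3+6=9
after XOR R1, 1: R1=9^1=8
after ADD R1, 11: R1=8+11=19
after SUB R3, 1: R3=7-1=6
CMP R3, 2  (cmp 6,2)
JGT top: taken
after ADD R1, 6: R1=19+6=25
after XOR R1, 1: R1=25^1=24
after ADD R1, 11: R1=24+11=35
after SUB R3, 1: R3=6-1=5
CMP R3, 2  (cmp 5,2)
JGT top: taken
after ADD R1, 6: R1=35+6=41
after XOR R1, 1: R1=41^1=40
after ADD R1, 11: R1=40+11=51
after SUB R3, 1: R3=5-1=4
CMP R3, 2  (cmp 4,2)
JGT top: taken
after ADD R1, 6: R1=51+6=57
after XOR R1, 1: R1=57^1=56
after ADD R1, 11: R1=56+11=67
after SUB R3, 1: R3=4-1=3
CMP R3, 2  (cmp 3,2)
JGT top: taken
after ADD R1, 6: R1=67+6=73
after XOR R1, 1: R1=73^1=72
after ADD R1, 11: R1=72+11=83
after SUB R3, 1: R3=3-1=2
CMP R3, 2  (cmp 2,2)
JGT top: not taken
halt.

83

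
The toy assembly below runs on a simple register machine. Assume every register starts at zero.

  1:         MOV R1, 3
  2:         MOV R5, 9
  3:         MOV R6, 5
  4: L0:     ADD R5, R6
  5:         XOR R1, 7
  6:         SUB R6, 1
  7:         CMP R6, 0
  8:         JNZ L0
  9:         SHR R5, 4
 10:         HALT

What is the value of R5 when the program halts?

1

after MOV R1, 3: R1=3
after MOV R5, 9: R5=9
after MOV R6, 5: R6=5
after ADD R5, R6: R5=9+5=14
after XOR R1, 7: R1=3^7=4
after SUB R6, 1: R6=5-1=4
CMP R6, 0  (cmp 4,0)
JNZ L0: taken
after ADD R5, R6: R5=14+4=18
after XOR R1, 7: R1=4^7=3
after SUB R6, 1: R6=4-1=3
CMP R6, 0  (cmp 3,0)
JNZ L0: taken
after ADD R5, R6: R5=18+3=21
after XOR R1, 7: R1=3^7=4
after SUB R6, 1: R6=3-1=2
CMP R6, 0  (cmp 2,0)
JNZ L0: taken
after ADD R5, R6: R5=21+2=23
after XOR R1, 7: R1=4^7=3
after SUB R6, 1: R6=2-1=1
CMP R6, 0  (cmp 1,0)
JNZ L0: taken
after ADD R5, R6: R5=23+1=24
after XOR R1, 7: R1=3^7=4
after SUB R6, 1: R6=1-1=0
CMP R6, 0  (cmp 0,0)
JNZ L0: not taken
after SHR R5, 4: R5=24>>4=1
halt.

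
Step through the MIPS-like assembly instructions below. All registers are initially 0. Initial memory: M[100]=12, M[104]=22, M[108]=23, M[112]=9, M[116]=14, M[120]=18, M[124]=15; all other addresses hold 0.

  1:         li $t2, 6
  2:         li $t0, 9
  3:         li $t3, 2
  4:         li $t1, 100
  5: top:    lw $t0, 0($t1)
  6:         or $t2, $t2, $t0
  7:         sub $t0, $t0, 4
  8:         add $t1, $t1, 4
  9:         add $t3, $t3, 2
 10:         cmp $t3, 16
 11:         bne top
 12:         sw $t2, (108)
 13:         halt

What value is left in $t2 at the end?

$t2=6
$t0=9
$t3=2
$t1=100
$t0=M[100]=12
$t2=6|12=14
$t0=12-4=8
$t1=100+4=104
$t3=2+2=4
cmp $t3, 16  (cmp 4,16)
bne top: taken
$t0=M[104]=22
$t2=14|22=30
$t0=22-4=18
$t1=104+4=108
$t3=4+2=6
cmp $t3, 16  (cmp 6,16)
bne top: taken
$t0=M[108]=23
$t2=30|23=31
$t0=23-4=19
$t1=108+4=112
$t3=6+2=8
cmp $t3, 16  (cmp 8,16)
bne top: taken
$t0=M[112]=9
$t2=31|9=31
$t0=9-4=5
$t1=112+4=116
$t3=8+2=10
cmp $t3, 16  (cmp 10,16)
bne top: taken
$t0=M[116]=14
$t2=31|14=31
$t0=14-4=10
$t1=116+4=120
$t3=10+2=12
cmp $t3, 16  (cmp 12,16)
bne top: taken
$t0=M[120]=18
$t2=31|18=31
$t0=18-4=14
$t1=120+4=124
$t3=12+2=14
cmp $t3, 16  (cmp 14,16)
bne top: taken
$t0=M[124]=15
$t2=31|15=31
$t0=15-4=11
$t1=124+4=128
$t3=14+2=16
cmp $t3, 16  (cmp 16,16)
bne top: not taken
sw $t2, (108) → M[108]=31
halt.

31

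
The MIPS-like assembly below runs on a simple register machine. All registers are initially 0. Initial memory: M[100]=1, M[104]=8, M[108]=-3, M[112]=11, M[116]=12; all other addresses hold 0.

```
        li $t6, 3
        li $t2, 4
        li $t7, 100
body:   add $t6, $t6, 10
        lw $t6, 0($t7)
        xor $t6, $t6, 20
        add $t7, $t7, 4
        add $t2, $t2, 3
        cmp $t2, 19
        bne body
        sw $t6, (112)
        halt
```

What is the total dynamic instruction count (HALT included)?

40

$t6=3
$t2=4
$t7=100
$t6=3+10=13
$t6=M[100]=1
$t6=1^20=21
$t7=100+4=104
$t2=4+3=7
cmp $t2, 19  (cmp 7,19)
bne body: taken
$t6=21+10=31
$t6=M[104]=8
$t6=8^20=28
$t7=104+4=108
$t2=7+3=10
cmp $t2, 19  (cmp 10,19)
bne body: taken
$t6=28+10=38
$t6=M[108]=-3
$t6=(-3)^20=-23
$t7=108+4=112
$t2=10+3=13
cmp $t2, 19  (cmp 13,19)
bne body: taken
$t6=(-23)+10=-13
$t6=M[112]=11
$t6=11^20=31
$t7=112+4=116
$t2=13+3=16
cmp $t2, 19  (cmp 16,19)
bne body: taken
$t6=31+10=41
$t6=M[116]=12
$t6=12^20=24
$t7=116+4=120
$t2=16+3=19
cmp $t2, 19  (cmp 19,19)
bne body: not taken
sw $t6, (112) → M[112]=24
halt.
Total executed instructions: 40.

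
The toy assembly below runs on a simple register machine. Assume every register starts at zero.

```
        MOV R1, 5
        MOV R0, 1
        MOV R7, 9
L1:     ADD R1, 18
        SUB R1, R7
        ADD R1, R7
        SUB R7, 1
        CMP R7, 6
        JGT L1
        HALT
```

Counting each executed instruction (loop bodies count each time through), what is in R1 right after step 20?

after MOV R1, 5: R1=5
after MOV R0, 1: R0=1
after MOV R7, 9: R7=9
after ADD R1, 18: R1=5+18=23
after SUB R1, R7: R1=23-9=14
after ADD R1, R7: R1=14+9=23
after SUB R7, 1: R7=9-1=8
CMP R7, 6  (cmp 8,6)
JGT L1: taken
after ADD R1, 18: R1=23+18=41
after SUB R1, R7: R1=41-8=33
after ADD R1, R7: R1=33+8=41
after SUB R7, 1: R7=8-1=7
CMP R7, 6  (cmp 7,6)
JGT L1: taken
after ADD R1, 18: R1=41+18=59
after SUB R1, R7: R1=59-7=52
after ADD R1, R7: R1=52+7=59
after SUB R7, 1: R7=7-1=6
CMP R7, 6  (cmp 6,6)
After step 20: R1 = 59.

59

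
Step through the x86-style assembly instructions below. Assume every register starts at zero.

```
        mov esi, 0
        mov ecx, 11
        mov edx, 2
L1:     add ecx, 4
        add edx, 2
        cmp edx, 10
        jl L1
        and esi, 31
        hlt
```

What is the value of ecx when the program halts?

27

esi=0
ecx=11
edx=2
ecx=11+4=15
edx=2+2=4
cmp edx, 10  (cmp 4,10)
jl L1: taken
ecx=15+4=19
edx=4+2=6
cmp edx, 10  (cmp 6,10)
jl L1: taken
ecx=19+4=23
edx=6+2=8
cmp edx, 10  (cmp 8,10)
jl L1: taken
ecx=23+4=27
edx=8+2=10
cmp edx, 10  (cmp 10,10)
jl L1: not taken
esi=0&31=0
halt.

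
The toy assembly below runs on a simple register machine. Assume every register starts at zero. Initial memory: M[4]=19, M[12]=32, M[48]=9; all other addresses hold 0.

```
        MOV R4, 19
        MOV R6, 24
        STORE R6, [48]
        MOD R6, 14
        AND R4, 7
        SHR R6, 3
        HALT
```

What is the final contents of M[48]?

after MOV R4, 19: R4=19
after MOV R6, 24: R6=24
STORE R6, [48] → M[48]=24
after MOD R6, 14: R6=24%14=10
after AND R4, 7: R4=19&7=3
after SHR R6, 3: R6=10>>3=1
halt.

24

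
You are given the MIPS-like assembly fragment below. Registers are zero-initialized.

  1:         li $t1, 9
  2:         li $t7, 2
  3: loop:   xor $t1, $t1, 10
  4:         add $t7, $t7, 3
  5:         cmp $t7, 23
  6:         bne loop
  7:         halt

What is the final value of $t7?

$t1=9
$t7=2
$t1=9^10=3
$t7=2+3=5
cmp $t7, 23  (cmp 5,23)
bne loop: taken
$t1=3^10=9
$t7=5+3=8
cmp $t7, 23  (cmp 8,23)
bne loop: taken
$t1=9^10=3
$t7=8+3=11
cmp $t7, 23  (cmp 11,23)
bne loop: taken
$t1=3^10=9
$t7=11+3=14
cmp $t7, 23  (cmp 14,23)
bne loop: taken
$t1=9^10=3
$t7=14+3=17
cmp $t7, 23  (cmp 17,23)
bne loop: taken
$t1=3^10=9
$t7=17+3=20
cmp $t7, 23  (cmp 20,23)
bne loop: taken
$t1=9^10=3
$t7=20+3=23
cmp $t7, 23  (cmp 23,23)
bne loop: not taken
halt.

23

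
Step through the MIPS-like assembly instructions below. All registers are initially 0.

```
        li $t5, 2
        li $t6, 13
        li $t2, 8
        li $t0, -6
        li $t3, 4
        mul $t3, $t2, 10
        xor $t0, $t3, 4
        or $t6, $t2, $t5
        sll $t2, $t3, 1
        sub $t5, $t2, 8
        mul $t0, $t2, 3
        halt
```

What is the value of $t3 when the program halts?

li $t5, 2 → $t5=2
li $t6, 13 → $t6=13
li $t2, 8 → $t2=8
li $t0, -6 → $t0=-6
li $t3, 4 → $t3=4
mul $t3, $t2, 10 → $t3=8*10=80
xor $t0, $t3, 4 → $t0=80^4=84
or $t6, $t2, $t5 → $t6=8|2=10
sll $t2, $t3, 1 → $t2=80<<1=160
sub $t5, $t2, 8 → $t5=160-8=152
mul $t0, $t2, 3 → $t0=160*3=480
halt.

80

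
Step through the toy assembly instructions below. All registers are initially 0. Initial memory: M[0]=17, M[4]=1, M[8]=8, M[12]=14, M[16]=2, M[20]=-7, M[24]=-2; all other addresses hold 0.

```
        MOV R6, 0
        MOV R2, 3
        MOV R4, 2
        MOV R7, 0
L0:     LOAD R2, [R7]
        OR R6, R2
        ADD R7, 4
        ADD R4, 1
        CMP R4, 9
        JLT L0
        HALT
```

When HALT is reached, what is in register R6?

after MOV R6, 0: R6=0
after MOV R2, 3: R2=3
after MOV R4, 2: R4=2
after MOV R7, 0: R7=0
after LOAD R2, [R7]: R2=M[0]=17
after OR R6, R2: R6=0|17=17
after ADD R7, 4: R7=0+4=4
after ADD R4, 1: R4=2+1=3
CMP R4, 9  (cmp 3,9)
JLT L0: taken
after LOAD R2, [R7]: R2=M[4]=1
after OR R6, R2: R6=17|1=17
after ADD R7, 4: R7=4+4=8
after ADD R4, 1: R4=3+1=4
CMP R4, 9  (cmp 4,9)
JLT L0: taken
after LOAD R2, [R7]: R2=M[8]=8
after OR R6, R2: R6=17|8=25
after ADD R7, 4: R7=8+4=12
after ADD R4, 1: R4=4+1=5
CMP R4, 9  (cmp 5,9)
JLT L0: taken
after LOAD R2, [R7]: R2=M[12]=14
after OR R6, R2: R6=25|14=31
after ADD R7, 4: R7=12+4=16
after ADD R4, 1: R4=5+1=6
CMP R4, 9  (cmp 6,9)
JLT L0: taken
after LOAD R2, [R7]: R2=M[16]=2
after OR R6, R2: R6=31|2=31
after ADD R7, 4: R7=16+4=20
after ADD R4, 1: R4=6+1=7
CMP R4, 9  (cmp 7,9)
JLT L0: taken
after LOAD R2, [R7]: R2=M[20]=-7
after OR R6, R2: R6=31|(-7)=-1
after ADD R7, 4: R7=20+4=24
after ADD R4, 1: R4=7+1=8
CMP R4, 9  (cmp 8,9)
JLT L0: taken
after LOAD R2, [R7]: R2=M[24]=-2
after OR R6, R2: R6=(-1)|(-2)=-1
after ADD R7, 4: R7=24+4=28
after ADD R4, 1: R4=8+1=9
CMP R4, 9  (cmp 9,9)
JLT L0: not taken
halt.

-1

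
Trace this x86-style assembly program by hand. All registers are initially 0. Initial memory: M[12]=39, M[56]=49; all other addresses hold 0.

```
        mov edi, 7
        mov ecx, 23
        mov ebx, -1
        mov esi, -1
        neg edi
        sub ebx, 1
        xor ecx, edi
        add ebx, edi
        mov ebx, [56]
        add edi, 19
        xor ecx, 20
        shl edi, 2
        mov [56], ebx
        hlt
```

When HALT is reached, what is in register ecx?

edi=7
ecx=23
ebx=-1
esi=-1
edi=-(7)=-7
ebx=(-1)-1=-2
ecx=23^(-7)=-18
ebx=(-2)+(-7)=-9
ebx=M[56]=49
edi=(-7)+19=12
ecx=(-18)^20=-6
edi=12<<2=48
mov [56], ebx → M[56]=49
halt.

-6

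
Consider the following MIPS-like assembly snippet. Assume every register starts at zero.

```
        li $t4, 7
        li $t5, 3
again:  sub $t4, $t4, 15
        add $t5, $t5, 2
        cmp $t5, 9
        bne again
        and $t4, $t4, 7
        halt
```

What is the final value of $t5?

9

after li $t4, 7: $t4=7
after li $t5, 3: $t5=3
after sub $t4, $t4, 15: $t4=7-15=-8
after add $t5, $t5, 2: $t5=3+2=5
cmp $t5, 9  (cmp 5,9)
bne again: taken
after sub $t4, $t4, 15: $t4=(-8)-15=-23
after add $t5, $t5, 2: $t5=5+2=7
cmp $t5, 9  (cmp 7,9)
bne again: taken
after sub $t4, $t4, 15: $t4=(-23)-15=-38
after add $t5, $t5, 2: $t5=7+2=9
cmp $t5, 9  (cmp 9,9)
bne again: not taken
after and $t4, $t4, 7: $t4=(-38)&7=2
halt.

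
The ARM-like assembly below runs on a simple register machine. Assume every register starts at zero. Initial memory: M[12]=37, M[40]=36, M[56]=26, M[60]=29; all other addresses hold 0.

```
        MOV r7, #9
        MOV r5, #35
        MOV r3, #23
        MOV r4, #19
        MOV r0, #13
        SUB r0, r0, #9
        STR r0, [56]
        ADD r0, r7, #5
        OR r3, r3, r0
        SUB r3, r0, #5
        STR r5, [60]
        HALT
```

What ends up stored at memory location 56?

MOV r7, #9 → r7=9
MOV r5, #35 → r5=35
MOV r3, #23 → r3=23
MOV r4, #19 → r4=19
MOV r0, #13 → r0=13
SUB r0, r0, #9 → r0=13-9=4
STR r0, [56] → M[56]=4
ADD r0, r7, #5 → r0=9+5=14
OR r3, r3, r0 → r3=23|14=31
SUB r3, r0, #5 → r3=14-5=9
STR r5, [60] → M[60]=35
halt.

4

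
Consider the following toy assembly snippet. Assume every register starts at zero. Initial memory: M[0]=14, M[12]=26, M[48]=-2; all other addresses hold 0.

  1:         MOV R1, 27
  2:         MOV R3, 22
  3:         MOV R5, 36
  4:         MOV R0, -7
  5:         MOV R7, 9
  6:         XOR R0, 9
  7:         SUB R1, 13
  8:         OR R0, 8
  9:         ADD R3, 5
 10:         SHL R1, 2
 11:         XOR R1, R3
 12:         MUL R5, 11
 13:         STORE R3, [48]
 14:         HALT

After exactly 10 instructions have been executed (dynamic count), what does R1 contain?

R1=27
R3=22
R5=36
R0=-7
R7=9
R0=(-7)^9=-16
R1=27-13=14
R0=(-16)|8=-8
R3=22+5=27
R1=14<<2=56
After step 10: R1 = 56.

56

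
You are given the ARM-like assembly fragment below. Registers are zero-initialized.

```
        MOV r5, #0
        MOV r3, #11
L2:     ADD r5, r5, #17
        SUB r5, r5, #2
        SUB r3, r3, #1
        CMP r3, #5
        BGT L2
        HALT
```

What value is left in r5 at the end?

after MOV r5, #0: r5=0
after MOV r3, #11: r3=11
after ADD r5, r5, #17: r5=0+17=17
after SUB r5, r5, #2: r5=17-2=15
after SUB r3, r3, #1: r3=11-1=10
CMP r3, #5  (cmp 10,5)
BGT L2: taken
after ADD r5, r5, #17: r5=15+17=32
after SUB r5, r5, #2: r5=32-2=30
after SUB r3, r3, #1: r3=10-1=9
CMP r3, #5  (cmp 9,5)
BGT L2: taken
after ADD r5, r5, #17: r5=30+17=47
after SUB r5, r5, #2: r5=47-2=45
after SUB r3, r3, #1: r3=9-1=8
CMP r3, #5  (cmp 8,5)
BGT L2: taken
after ADD r5, r5, #17: r5=45+17=62
after SUB r5, r5, #2: r5=62-2=60
after SUB r3, r3, #1: r3=8-1=7
CMP r3, #5  (cmp 7,5)
BGT L2: taken
after ADD r5, r5, #17: r5=60+17=77
after SUB r5, r5, #2: r5=77-2=75
after SUB r3, r3, #1: r3=7-1=6
CMP r3, #5  (cmp 6,5)
BGT L2: taken
after ADD r5, r5, #17: r5=75+17=92
after SUB r5, r5, #2: r5=92-2=90
after SUB r3, r3, #1: r3=6-1=5
CMP r3, #5  (cmp 5,5)
BGT L2: not taken
halt.

90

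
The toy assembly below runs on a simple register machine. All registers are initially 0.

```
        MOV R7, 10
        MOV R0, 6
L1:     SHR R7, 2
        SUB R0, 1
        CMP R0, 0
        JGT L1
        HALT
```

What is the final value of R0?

R7=10
R0=6
R7=10>>2=2
R0=6-1=5
CMP R0, 0  (cmp 5,0)
JGT L1: taken
R7=2>>2=0
R0=5-1=4
CMP R0, 0  (cmp 4,0)
JGT L1: taken
R7=0>>2=0
R0=4-1=3
CMP R0, 0  (cmp 3,0)
JGT L1: taken
R7=0>>2=0
R0=3-1=2
CMP R0, 0  (cmp 2,0)
JGT L1: taken
R7=0>>2=0
R0=2-1=1
CMP R0, 0  (cmp 1,0)
JGT L1: taken
R7=0>>2=0
R0=1-1=0
CMP R0, 0  (cmp 0,0)
JGT L1: not taken
halt.

0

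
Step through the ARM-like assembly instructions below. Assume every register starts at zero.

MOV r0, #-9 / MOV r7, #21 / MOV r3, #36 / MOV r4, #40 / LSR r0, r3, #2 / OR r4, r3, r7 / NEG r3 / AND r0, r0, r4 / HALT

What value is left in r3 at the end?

-36

after MOV r0, #-9: r0=-9
after MOV r7, #21: r7=21
after MOV r3, #36: r3=36
after MOV r4, #40: r4=40
after LSR r0, r3, #2: r0=36>>2=9
after OR r4, r3, r7: r4=36|21=53
after NEG r3: r3=-(36)=-36
after AND r0, r0, r4: r0=9&53=1
halt.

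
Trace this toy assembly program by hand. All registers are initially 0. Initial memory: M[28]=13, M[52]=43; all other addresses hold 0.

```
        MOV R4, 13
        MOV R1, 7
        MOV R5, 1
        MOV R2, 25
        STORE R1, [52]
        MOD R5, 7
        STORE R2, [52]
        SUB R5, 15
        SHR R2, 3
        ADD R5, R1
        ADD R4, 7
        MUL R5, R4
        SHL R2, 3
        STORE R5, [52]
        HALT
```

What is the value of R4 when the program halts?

R4=13
R1=7
R5=1
R2=25
STORE R1, [52] → M[52]=7
R5=1%7=1
STORE R2, [52] → M[52]=25
R5=1-15=-14
R2=25>>3=3
R5=(-14)+7=-7
R4=13+7=20
R5=(-7)*20=-140
R2=3<<3=24
STORE R5, [52] → M[52]=-140
halt.

20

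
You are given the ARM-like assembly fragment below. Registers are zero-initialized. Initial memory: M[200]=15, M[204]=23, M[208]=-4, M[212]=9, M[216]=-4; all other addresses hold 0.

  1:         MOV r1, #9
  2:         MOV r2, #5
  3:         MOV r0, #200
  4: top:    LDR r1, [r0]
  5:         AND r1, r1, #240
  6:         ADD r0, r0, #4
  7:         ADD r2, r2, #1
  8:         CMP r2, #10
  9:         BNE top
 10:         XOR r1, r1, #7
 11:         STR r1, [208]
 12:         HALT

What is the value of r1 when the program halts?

r1=9
r2=5
r0=200
r1=M[200]=15
r1=15&240=0
r0=200+4=204
r2=5+1=6
CMP r2, #10  (cmp 6,10)
BNE top: taken
r1=M[204]=23
r1=23&240=16
r0=204+4=208
r2=6+1=7
CMP r2, #10  (cmp 7,10)
BNE top: taken
r1=M[208]=-4
r1=(-4)&240=240
r0=208+4=212
r2=7+1=8
CMP r2, #10  (cmp 8,10)
BNE top: taken
r1=M[212]=9
r1=9&240=0
r0=212+4=216
r2=8+1=9
CMP r2, #10  (cmp 9,10)
BNE top: taken
r1=M[216]=-4
r1=(-4)&240=240
r0=216+4=220
r2=9+1=10
CMP r2, #10  (cmp 10,10)
BNE top: not taken
r1=240^7=247
STR r1, [208] → M[208]=247
halt.

247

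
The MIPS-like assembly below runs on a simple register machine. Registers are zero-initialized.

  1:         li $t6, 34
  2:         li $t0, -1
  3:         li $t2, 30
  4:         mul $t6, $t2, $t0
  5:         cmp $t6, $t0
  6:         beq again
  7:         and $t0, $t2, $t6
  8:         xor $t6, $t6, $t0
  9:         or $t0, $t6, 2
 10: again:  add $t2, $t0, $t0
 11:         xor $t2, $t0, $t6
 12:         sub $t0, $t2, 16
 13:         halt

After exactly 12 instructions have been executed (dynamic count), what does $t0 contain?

-14

after li $t6, 34: $t6=34
after li $t0, -1: $t0=-1
after li $t2, 30: $t2=30
after mul $t6, $t2, $t0: $t6=30*(-1)=-30
cmp $t6, $t0  (cmp -30,-1)
beq again: not taken
after and $t0, $t2, $t6: $t0=30&(-30)=2
after xor $t6, $t6, $t0: $t6=(-30)^2=-32
after or $t0, $t6, 2: $t0=(-32)|2=-30
after add $t2, $t0, $t0: $t2=(-30)+(-30)=-60
after xor $t2, $t0, $t6: $t2=(-30)^(-32)=2
after sub $t0, $t2, 16: $t0=2-16=-14
After step 12: $t0 = -14.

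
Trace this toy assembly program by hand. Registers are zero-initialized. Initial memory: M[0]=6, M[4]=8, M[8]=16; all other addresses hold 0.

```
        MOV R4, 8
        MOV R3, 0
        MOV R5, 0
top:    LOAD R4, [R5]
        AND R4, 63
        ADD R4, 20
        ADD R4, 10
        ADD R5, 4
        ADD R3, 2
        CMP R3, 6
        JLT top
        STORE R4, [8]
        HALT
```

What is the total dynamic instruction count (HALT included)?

after MOV R4, 8: R4=8
after MOV R3, 0: R3=0
after MOV R5, 0: R5=0
after LOAD R4, [R5]: R4=M[0]=6
after AND R4, 63: R4=6&63=6
after ADD R4, 20: R4=6+20=26
after ADD R4, 10: R4=26+10=36
after ADD R5, 4: R5=0+4=4
after ADD R3, 2: R3=0+2=2
CMP R3, 6  (cmp 2,6)
JLT top: taken
after LOAD R4, [R5]: R4=M[4]=8
after AND R4, 63: R4=8&63=8
after ADD R4, 20: R4=8+20=28
after ADD R4, 10: R4=28+10=38
after ADD R5, 4: R5=4+4=8
after ADD R3, 2: R3=2+2=4
CMP R3, 6  (cmp 4,6)
JLT top: taken
after LOAD R4, [R5]: R4=M[8]=16
after AND R4, 63: R4=16&63=16
after ADD R4, 20: R4=16+20=36
after ADD R4, 10: R4=36+10=46
after ADD R5, 4: R5=8+4=12
after ADD R3, 2: R3=4+2=6
CMP R3, 6  (cmp 6,6)
JLT top: not taken
STORE R4, [8] → M[8]=46
halt.
Total executed instructions: 29.

29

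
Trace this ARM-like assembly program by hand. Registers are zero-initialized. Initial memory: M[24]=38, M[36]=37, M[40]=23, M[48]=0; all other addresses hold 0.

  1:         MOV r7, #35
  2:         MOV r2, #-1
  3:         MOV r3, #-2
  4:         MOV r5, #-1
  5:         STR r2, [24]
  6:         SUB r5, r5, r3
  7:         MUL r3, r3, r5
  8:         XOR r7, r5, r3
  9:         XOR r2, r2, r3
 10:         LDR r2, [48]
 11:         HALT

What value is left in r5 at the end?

1

r7=35
r2=-1
r3=-2
r5=-1
STR r2, [24] → M[24]=-1
r5=(-1)-(-2)=1
r3=(-2)*1=-2
r7=1^(-2)=-1
r2=(-1)^(-2)=1
r2=M[48]=0
halt.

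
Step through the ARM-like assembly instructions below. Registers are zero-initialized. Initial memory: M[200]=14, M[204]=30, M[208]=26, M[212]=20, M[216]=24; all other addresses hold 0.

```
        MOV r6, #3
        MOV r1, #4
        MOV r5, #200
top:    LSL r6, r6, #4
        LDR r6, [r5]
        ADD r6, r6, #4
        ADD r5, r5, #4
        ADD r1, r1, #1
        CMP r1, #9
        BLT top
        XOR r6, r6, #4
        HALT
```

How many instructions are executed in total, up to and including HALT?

40

MOV r6, #3 → r6=3
MOV r1, #4 → r1=4
MOV r5, #200 → r5=200
LSL r6, r6, #4 → r6=3<<4=48
LDR r6, [r5] → r6=M[200]=14
ADD r6, r6, #4 → r6=14+4=18
ADD r5, r5, #4 → r5=200+4=204
ADD r1, r1, #1 → r1=4+1=5
CMP r1, #9  (cmp 5,9)
BLT top: taken
LSL r6, r6, #4 → r6=18<<4=288
LDR r6, [r5] → r6=M[204]=30
ADD r6, r6, #4 → r6=30+4=34
ADD r5, r5, #4 → r5=204+4=208
ADD r1, r1, #1 → r1=5+1=6
CMP r1, #9  (cmp 6,9)
BLT top: taken
LSL r6, r6, #4 → r6=34<<4=544
LDR r6, [r5] → r6=M[208]=26
ADD r6, r6, #4 → r6=26+4=30
ADD r5, r5, #4 → r5=208+4=212
ADD r1, r1, #1 → r1=6+1=7
CMP r1, #9  (cmp 7,9)
BLT top: taken
LSL r6, r6, #4 → r6=30<<4=480
LDR r6, [r5] → r6=M[212]=20
ADD r6, r6, #4 → r6=20+4=24
ADD r5, r5, #4 → r5=212+4=216
ADD r1, r1, #1 → r1=7+1=8
CMP r1, #9  (cmp 8,9)
BLT top: taken
LSL r6, r6, #4 → r6=24<<4=384
LDR r6, [r5] → r6=M[216]=24
ADD r6, r6, #4 → r6=24+4=28
ADD r5, r5, #4 → r5=216+4=220
ADD r1, r1, #1 → r1=8+1=9
CMP r1, #9  (cmp 9,9)
BLT top: not taken
XOR r6, r6, #4 → r6=28^4=24
halt.
Total executed instructions: 40.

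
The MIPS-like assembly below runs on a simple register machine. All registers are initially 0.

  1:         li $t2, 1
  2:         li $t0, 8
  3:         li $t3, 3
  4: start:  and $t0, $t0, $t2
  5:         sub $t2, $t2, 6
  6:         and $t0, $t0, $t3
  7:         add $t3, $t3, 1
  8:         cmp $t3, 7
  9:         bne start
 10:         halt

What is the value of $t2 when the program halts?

$t2=1
$t0=8
$t3=3
$t0=8&1=0
$t2=1-6=-5
$t0=0&3=0
$t3=3+1=4
cmp $t3, 7  (cmp 4,7)
bne start: taken
$t0=0&(-5)=0
$t2=(-5)-6=-11
$t0=0&4=0
$t3=4+1=5
cmp $t3, 7  (cmp 5,7)
bne start: taken
$t0=0&(-11)=0
$t2=(-11)-6=-17
$t0=0&5=0
$t3=5+1=6
cmp $t3, 7  (cmp 6,7)
bne start: taken
$t0=0&(-17)=0
$t2=(-17)-6=-23
$t0=0&6=0
$t3=6+1=7
cmp $t3, 7  (cmp 7,7)
bne start: not taken
halt.

-23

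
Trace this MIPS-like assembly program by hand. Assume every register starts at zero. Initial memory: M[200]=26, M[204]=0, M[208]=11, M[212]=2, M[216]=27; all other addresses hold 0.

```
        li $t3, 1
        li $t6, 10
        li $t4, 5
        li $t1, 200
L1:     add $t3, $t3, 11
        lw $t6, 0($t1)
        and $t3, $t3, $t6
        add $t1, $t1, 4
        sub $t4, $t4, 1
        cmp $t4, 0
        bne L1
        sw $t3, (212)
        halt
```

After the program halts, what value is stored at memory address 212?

after li $t3, 1: $t3=1
after li $t6, 10: $t6=10
after li $t4, 5: $t4=5
after li $t1, 200: $t1=200
after add $t3, $t3, 11: $t3=1+11=12
after lw $t6, 0($t1): $t6=M[200]=26
after and $t3, $t3, $t6: $t3=12&26=8
after add $t1, $t1, 4: $t1=200+4=204
after sub $t4, $t4, 1: $t4=5-1=4
cmp $t4, 0  (cmp 4,0)
bne L1: taken
after add $t3, $t3, 11: $t3=8+11=19
after lw $t6, 0($t1): $t6=M[204]=0
after and $t3, $t3, $t6: $t3=19&0=0
after add $t1, $t1, 4: $t1=204+4=208
after sub $t4, $t4, 1: $t4=4-1=3
cmp $t4, 0  (cmp 3,0)
bne L1: taken
after add $t3, $t3, 11: $t3=0+11=11
after lw $t6, 0($t1): $t6=M[208]=11
after and $t3, $t3, $t6: $t3=11&11=11
after add $t1, $t1, 4: $t1=208+4=212
after sub $t4, $t4, 1: $t4=3-1=2
cmp $t4, 0  (cmp 2,0)
bne L1: taken
after add $t3, $t3, 11: $t3=11+11=22
after lw $t6, 0($t1): $t6=M[212]=2
after and $t3, $t3, $t6: $t3=22&2=2
after add $t1, $t1, 4: $t1=212+4=216
after sub $t4, $t4, 1: $t4=2-1=1
cmp $t4, 0  (cmp 1,0)
bne L1: taken
after add $t3, $t3, 11: $t3=2+11=13
after lw $t6, 0($t1): $t6=M[216]=27
after and $t3, $t3, $t6: $t3=13&27=9
after add $t1, $t1, 4: $t1=216+4=220
after sub $t4, $t4, 1: $t4=1-1=0
cmp $t4, 0  (cmp 0,0)
bne L1: not taken
sw $t3, (212) → M[212]=9
halt.

9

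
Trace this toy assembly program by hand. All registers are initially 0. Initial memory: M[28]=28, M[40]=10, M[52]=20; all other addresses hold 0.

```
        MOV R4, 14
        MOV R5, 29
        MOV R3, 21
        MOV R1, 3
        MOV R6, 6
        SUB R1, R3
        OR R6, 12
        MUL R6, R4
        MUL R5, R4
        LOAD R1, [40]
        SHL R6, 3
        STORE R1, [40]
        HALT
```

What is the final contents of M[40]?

MOV R4, 14 → R4=14
MOV R5, 29 → R5=29
MOV R3, 21 → R3=21
MOV R1, 3 → R1=3
MOV R6, 6 → R6=6
SUB R1, R3 → R1=3-21=-18
OR R6, 12 → R6=6|12=14
MUL R6, R4 → R6=14*14=196
MUL R5, R4 → R5=29*14=406
LOAD R1, [40] → R1=M[40]=10
SHL R6, 3 → R6=196<<3=1568
STORE R1, [40] → M[40]=10
halt.

10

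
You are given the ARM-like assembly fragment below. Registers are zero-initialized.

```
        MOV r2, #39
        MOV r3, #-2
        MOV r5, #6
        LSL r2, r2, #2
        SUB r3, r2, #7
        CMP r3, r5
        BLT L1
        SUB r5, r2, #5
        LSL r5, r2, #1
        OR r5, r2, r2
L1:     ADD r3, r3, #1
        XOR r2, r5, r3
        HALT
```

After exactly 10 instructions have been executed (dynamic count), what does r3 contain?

149

after MOV r2, #39: r2=39
after MOV r3, #-2: r3=-2
after MOV r5, #6: r5=6
after LSL r2, r2, #2: r2=39<<2=156
after SUB r3, r2, #7: r3=156-7=149
CMP r3, r5  (cmp 149,6)
BLT L1: not taken
after SUB r5, r2, #5: r5=156-5=151
after LSL r5, r2, #1: r5=156<<1=312
after OR r5, r2, r2: r5=156|156=156
After step 10: r3 = 149.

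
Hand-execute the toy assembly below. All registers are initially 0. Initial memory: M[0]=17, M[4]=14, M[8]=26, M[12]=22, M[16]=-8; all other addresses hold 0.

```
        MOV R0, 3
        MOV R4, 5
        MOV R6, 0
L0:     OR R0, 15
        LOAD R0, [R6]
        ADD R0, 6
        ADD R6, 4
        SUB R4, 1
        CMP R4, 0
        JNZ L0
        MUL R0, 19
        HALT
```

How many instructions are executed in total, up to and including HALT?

40

after MOV R0, 3: R0=3
after MOV R4, 5: R4=5
after MOV R6, 0: R6=0
after OR R0, 15: R0=3|15=15
after LOAD R0, [R6]: R0=M[0]=17
after ADD R0, 6: R0=17+6=23
after ADD R6, 4: R6=0+4=4
after SUB R4, 1: R4=5-1=4
CMP R4, 0  (cmp 4,0)
JNZ L0: taken
after OR R0, 15: R0=23|15=31
after LOAD R0, [R6]: R0=M[4]=14
after ADD R0, 6: R0=14+6=20
after ADD R6, 4: R6=4+4=8
after SUB R4, 1: R4=4-1=3
CMP R4, 0  (cmp 3,0)
JNZ L0: taken
after OR R0, 15: R0=20|15=31
after LOAD R0, [R6]: R0=M[8]=26
after ADD R0, 6: R0=26+6=32
after ADD R6, 4: R6=8+4=12
after SUB R4, 1: R4=3-1=2
CMP R4, 0  (cmp 2,0)
JNZ L0: taken
after OR R0, 15: R0=32|15=47
after LOAD R0, [R6]: R0=M[12]=22
after ADD R0, 6: R0=22+6=28
after ADD R6, 4: R6=12+4=16
after SUB R4, 1: R4=2-1=1
CMP R4, 0  (cmp 1,0)
JNZ L0: taken
after OR R0, 15: R0=28|15=31
after LOAD R0, [R6]: R0=M[16]=-8
after ADD R0, 6: R0=(-8)+6=-2
after ADD R6, 4: R6=16+4=20
after SUB R4, 1: R4=1-1=0
CMP R4, 0  (cmp 0,0)
JNZ L0: not taken
after MUL R0, 19: R0=(-2)*19=-38
halt.
Total executed instructions: 40.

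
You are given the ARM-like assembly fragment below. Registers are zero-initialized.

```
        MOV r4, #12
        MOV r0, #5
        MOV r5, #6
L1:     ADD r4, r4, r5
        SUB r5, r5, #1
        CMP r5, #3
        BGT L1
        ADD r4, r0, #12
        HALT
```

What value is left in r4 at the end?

17

MOV r4, #12 → r4=12
MOV r0, #5 → r0=5
MOV r5, #6 → r5=6
ADD r4, r4, r5 → r4=12+6=18
SUB r5, r5, #1 → r5=6-1=5
CMP r5, #3  (cmp 5,3)
BGT L1: taken
ADD r4, r4, r5 → r4=18+5=23
SUB r5, r5, #1 → r5=5-1=4
CMP r5, #3  (cmp 4,3)
BGT L1: taken
ADD r4, r4, r5 → r4=23+4=27
SUB r5, r5, #1 → r5=4-1=3
CMP r5, #3  (cmp 3,3)
BGT L1: not taken
ADD r4, r0, #12 → r4=5+12=17
halt.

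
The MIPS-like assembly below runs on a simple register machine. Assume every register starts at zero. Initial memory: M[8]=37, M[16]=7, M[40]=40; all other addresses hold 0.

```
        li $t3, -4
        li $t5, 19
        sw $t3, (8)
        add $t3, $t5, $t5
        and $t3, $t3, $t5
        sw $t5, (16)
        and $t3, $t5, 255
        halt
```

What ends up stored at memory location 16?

li $t3, -4 → $t3=-4
li $t5, 19 → $t5=19
sw $t3, (8) → M[8]=-4
add $t3, $t5, $t5 → $t3=19+19=38
and $t3, $t3, $t5 → $t3=38&19=2
sw $t5, (16) → M[16]=19
and $t3, $t5, 255 → $t3=19&255=19
halt.

19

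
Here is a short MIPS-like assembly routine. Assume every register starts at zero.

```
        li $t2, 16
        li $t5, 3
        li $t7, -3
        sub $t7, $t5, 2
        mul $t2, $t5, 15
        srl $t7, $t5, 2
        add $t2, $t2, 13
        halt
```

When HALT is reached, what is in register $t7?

after li $t2, 16: $t2=16
after li $t5, 3: $t5=3
after li $t7, -3: $t7=-3
after sub $t7, $t5, 2: $t7=3-2=1
after mul $t2, $t5, 15: $t2=3*15=45
after srl $t7, $t5, 2: $t7=3>>2=0
after add $t2, $t2, 13: $t2=45+13=58
halt.

0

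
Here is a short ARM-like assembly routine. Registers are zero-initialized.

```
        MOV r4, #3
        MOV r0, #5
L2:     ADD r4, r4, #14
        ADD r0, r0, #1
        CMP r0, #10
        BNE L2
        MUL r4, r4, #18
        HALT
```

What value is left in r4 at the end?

1314

r4=3
r0=5
r4=3+14=17
r0=5+1=6
CMP r0, #10  (cmp 6,10)
BNE L2: taken
r4=17+14=31
r0=6+1=7
CMP r0, #10  (cmp 7,10)
BNE L2: taken
r4=31+14=45
r0=7+1=8
CMP r0, #10  (cmp 8,10)
BNE L2: taken
r4=45+14=59
r0=8+1=9
CMP r0, #10  (cmp 9,10)
BNE L2: taken
r4=59+14=73
r0=9+1=10
CMP r0, #10  (cmp 10,10)
BNE L2: not taken
r4=73*18=1314
halt.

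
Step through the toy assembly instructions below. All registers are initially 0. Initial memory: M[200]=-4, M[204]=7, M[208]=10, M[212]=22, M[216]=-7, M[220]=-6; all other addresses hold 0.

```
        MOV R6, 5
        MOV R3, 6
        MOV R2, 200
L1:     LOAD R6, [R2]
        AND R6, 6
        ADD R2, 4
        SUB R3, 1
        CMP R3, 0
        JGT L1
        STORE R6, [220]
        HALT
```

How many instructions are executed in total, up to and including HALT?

41

MOV R6, 5 → R6=5
MOV R3, 6 → R3=6
MOV R2, 200 → R2=200
LOAD R6, [R2] → R6=M[200]=-4
AND R6, 6 → R6=(-4)&6=4
ADD R2, 4 → R2=200+4=204
SUB R3, 1 → R3=6-1=5
CMP R3, 0  (cmp 5,0)
JGT L1: taken
LOAD R6, [R2] → R6=M[204]=7
AND R6, 6 → R6=7&6=6
ADD R2, 4 → R2=204+4=208
SUB R3, 1 → R3=5-1=4
CMP R3, 0  (cmp 4,0)
JGT L1: taken
LOAD R6, [R2] → R6=M[208]=10
AND R6, 6 → R6=10&6=2
ADD R2, 4 → R2=208+4=212
SUB R3, 1 → R3=4-1=3
CMP R3, 0  (cmp 3,0)
JGT L1: taken
LOAD R6, [R2] → R6=M[212]=22
AND R6, 6 → R6=22&6=6
ADD R2, 4 → R2=212+4=216
SUB R3, 1 → R3=3-1=2
CMP R3, 0  (cmp 2,0)
JGT L1: taken
LOAD R6, [R2] → R6=M[216]=-7
AND R6, 6 → R6=(-7)&6=0
ADD R2, 4 → R2=216+4=220
SUB R3, 1 → R3=2-1=1
CMP R3, 0  (cmp 1,0)
JGT L1: taken
LOAD R6, [R2] → R6=M[220]=-6
AND R6, 6 → R6=(-6)&6=2
ADD R2, 4 → R2=220+4=224
SUB R3, 1 → R3=1-1=0
CMP R3, 0  (cmp 0,0)
JGT L1: not taken
STORE R6, [220] → M[220]=2
halt.
Total executed instructions: 41.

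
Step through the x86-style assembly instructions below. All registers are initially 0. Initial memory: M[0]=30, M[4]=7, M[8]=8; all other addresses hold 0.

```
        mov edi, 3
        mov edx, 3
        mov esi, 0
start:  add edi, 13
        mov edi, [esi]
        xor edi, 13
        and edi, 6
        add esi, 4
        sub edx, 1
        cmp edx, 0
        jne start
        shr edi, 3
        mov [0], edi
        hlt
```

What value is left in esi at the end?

mov edi, 3 → edi=3
mov edx, 3 → edx=3
mov esi, 0 → esi=0
add edi, 13 → edi=3+13=16
mov edi, [esi] → edi=M[0]=30
xor edi, 13 → edi=30^13=19
and edi, 6 → edi=19&6=2
add esi, 4 → esi=0+4=4
sub edx, 1 → edx=3-1=2
cmp edx, 0  (cmp 2,0)
jne start: taken
add edi, 13 → edi=2+13=15
mov edi, [esi] → edi=M[4]=7
xor edi, 13 → edi=7^13=10
and edi, 6 → edi=10&6=2
add esi, 4 → esi=4+4=8
sub edx, 1 → edx=2-1=1
cmp edx, 0  (cmp 1,0)
jne start: taken
add edi, 13 → edi=2+13=15
mov edi, [esi] → edi=M[8]=8
xor edi, 13 → edi=8^13=5
and edi, 6 → edi=5&6=4
add esi, 4 → esi=8+4=12
sub edx, 1 → edx=1-1=0
cmp edx, 0  (cmp 0,0)
jne start: not taken
shr edi, 3 → edi=4>>3=0
mov [0], edi → M[0]=0
halt.

12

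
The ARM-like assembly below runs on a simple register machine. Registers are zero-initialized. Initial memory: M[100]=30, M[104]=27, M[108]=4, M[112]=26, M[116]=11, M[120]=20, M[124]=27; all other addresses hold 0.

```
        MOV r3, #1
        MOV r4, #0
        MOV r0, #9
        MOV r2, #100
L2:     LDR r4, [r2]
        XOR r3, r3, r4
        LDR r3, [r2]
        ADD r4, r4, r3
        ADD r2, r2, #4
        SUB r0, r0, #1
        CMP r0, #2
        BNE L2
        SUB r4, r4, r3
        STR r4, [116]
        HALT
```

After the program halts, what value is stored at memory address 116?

27

after MOV r3, #1: r3=1
after MOV r4, #0: r4=0
after MOV r0, #9: r0=9
after MOV r2, #100: r2=100
after LDR r4, [r2]: r4=M[100]=30
after XOR r3, r3, r4: r3=1^30=31
after LDR r3, [r2]: r3=M[100]=30
after ADD r4, r4, r3: r4=30+30=60
after ADD r2, r2, #4: r2=100+4=104
after SUB r0, r0, #1: r0=9-1=8
CMP r0, #2  (cmp 8,2)
BNE L2: taken
after LDR r4, [r2]: r4=M[104]=27
after XOR r3, r3, r4: r3=30^27=5
after LDR r3, [r2]: r3=M[104]=27
after ADD r4, r4, r3: r4=27+27=54
after ADD r2, r2, #4: r2=104+4=108
after SUB r0, r0, #1: r0=8-1=7
CMP r0, #2  (cmp 7,2)
BNE L2: taken
after LDR r4, [r2]: r4=M[108]=4
after XOR r3, r3, r4: r3=27^4=31
after LDR r3, [r2]: r3=M[108]=4
after ADD r4, r4, r3: r4=4+4=8
after ADD r2, r2, #4: r2=108+4=112
after SUB r0, r0, #1: r0=7-1=6
CMP r0, #2  (cmp 6,2)
BNE L2: taken
after LDR r4, [r2]: r4=M[112]=26
after XOR r3, r3, r4: r3=4^26=30
after LDR r3, [r2]: r3=M[112]=26
after ADD r4, r4, r3: r4=26+26=52
after ADD r2, r2, #4: r2=112+4=116
after SUB r0, r0, #1: r0=6-1=5
CMP r0, #2  (cmp 5,2)
BNE L2: taken
after LDR r4, [r2]: r4=M[116]=11
after XOR r3, r3, r4: r3=26^11=17
after LDR r3, [r2]: r3=M[116]=11
after ADD r4, r4, r3: r4=11+11=22
after ADD r2, r2, #4: r2=116+4=120
after SUB r0, r0, #1: r0=5-1=4
CMP r0, #2  (cmp 4,2)
BNE L2: taken
after LDR r4, [r2]: r4=M[120]=20
after XOR r3, r3, r4: r3=11^20=31
after LDR r3, [r2]: r3=M[120]=20
after ADD r4, r4, r3: r4=20+20=40
after ADD r2, r2, #4: r2=120+4=124
after SUB r0, r0, #1: r0=4-1=3
CMP r0, #2  (cmp 3,2)
BNE L2: taken
after LDR r4, [r2]: r4=M[124]=27
after XOR r3, r3, r4: r3=20^27=15
after LDR r3, [r2]: r3=M[124]=27
after ADD r4, r4, r3: r4=27+27=54
after ADD r2, r2, #4: r2=124+4=128
after SUB r0, r0, #1: r0=3-1=2
CMP r0, #2  (cmp 2,2)
BNE L2: not taken
after SUB r4, r4, r3: r4=54-27=27
STR r4, [116] → M[116]=27
halt.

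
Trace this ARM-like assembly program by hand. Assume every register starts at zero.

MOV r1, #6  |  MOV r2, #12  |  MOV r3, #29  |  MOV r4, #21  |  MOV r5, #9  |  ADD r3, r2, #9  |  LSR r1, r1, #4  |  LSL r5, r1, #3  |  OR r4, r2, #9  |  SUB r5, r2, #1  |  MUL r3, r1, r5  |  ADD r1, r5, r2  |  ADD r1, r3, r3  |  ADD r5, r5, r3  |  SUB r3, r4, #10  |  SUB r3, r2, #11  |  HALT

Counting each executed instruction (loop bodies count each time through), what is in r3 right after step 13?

0

after MOV r1, #6: r1=6
after MOV r2, #12: r2=12
after MOV r3, #29: r3=29
after MOV r4, #21: r4=21
after MOV r5, #9: r5=9
after ADD r3, r2, #9: r3=12+9=21
after LSR r1, r1, #4: r1=6>>4=0
after LSL r5, r1, #3: r5=0<<3=0
after OR r4, r2, #9: r4=12|9=13
after SUB r5, r2, #1: r5=12-1=11
after MUL r3, r1, r5: r3=0*11=0
after ADD r1, r5, r2: r1=11+12=23
after ADD r1, r3, r3: r1=0+0=0
After step 13: r3 = 0.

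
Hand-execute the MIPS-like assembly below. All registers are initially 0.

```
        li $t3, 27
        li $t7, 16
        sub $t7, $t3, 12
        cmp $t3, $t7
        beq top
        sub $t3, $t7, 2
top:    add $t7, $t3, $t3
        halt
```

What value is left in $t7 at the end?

26

li $t3, 27 → $t3=27
li $t7, 16 → $t7=16
sub $t7, $t3, 12 → $t7=27-12=15
cmp $t3, $t7  (cmp 27,15)
beq top: not taken
sub $t3, $t7, 2 → $t3=15-2=13
add $t7, $t3, $t3 → $t7=13+13=26
halt.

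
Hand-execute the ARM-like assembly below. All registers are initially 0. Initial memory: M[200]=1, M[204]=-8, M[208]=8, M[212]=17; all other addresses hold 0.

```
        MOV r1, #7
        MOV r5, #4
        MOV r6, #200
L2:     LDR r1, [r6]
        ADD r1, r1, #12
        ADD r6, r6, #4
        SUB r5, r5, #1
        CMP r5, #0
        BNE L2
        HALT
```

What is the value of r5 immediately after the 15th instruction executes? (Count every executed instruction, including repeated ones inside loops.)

r1=7
r5=4
r6=200
r1=M[200]=1
r1=1+12=13
r6=200+4=204
r5=4-1=3
CMP r5, #0  (cmp 3,0)
BNE L2: taken
r1=M[204]=-8
r1=(-8)+12=4
r6=204+4=208
r5=3-1=2
CMP r5, #0  (cmp 2,0)
BNE L2: taken
After step 15: r5 = 2.

2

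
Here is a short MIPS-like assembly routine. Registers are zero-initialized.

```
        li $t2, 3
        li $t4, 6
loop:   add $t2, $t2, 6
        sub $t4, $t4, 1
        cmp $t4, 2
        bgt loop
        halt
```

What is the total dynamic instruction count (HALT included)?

li $t2, 3 → $t2=3
li $t4, 6 → $t4=6
add $t2, $t2, 6 → $t2=3+6=9
sub $t4, $t4, 1 → $t4=6-1=5
cmp $t4, 2  (cmp 5,2)
bgt loop: taken
add $t2, $t2, 6 → $t2=9+6=15
sub $t4, $t4, 1 → $t4=5-1=4
cmp $t4, 2  (cmp 4,2)
bgt loop: taken
add $t2, $t2, 6 → $t2=15+6=21
sub $t4, $t4, 1 → $t4=4-1=3
cmp $t4, 2  (cmp 3,2)
bgt loop: taken
add $t2, $t2, 6 → $t2=21+6=27
sub $t4, $t4, 1 → $t4=3-1=2
cmp $t4, 2  (cmp 2,2)
bgt loop: not taken
halt.
Total executed instructions: 19.

19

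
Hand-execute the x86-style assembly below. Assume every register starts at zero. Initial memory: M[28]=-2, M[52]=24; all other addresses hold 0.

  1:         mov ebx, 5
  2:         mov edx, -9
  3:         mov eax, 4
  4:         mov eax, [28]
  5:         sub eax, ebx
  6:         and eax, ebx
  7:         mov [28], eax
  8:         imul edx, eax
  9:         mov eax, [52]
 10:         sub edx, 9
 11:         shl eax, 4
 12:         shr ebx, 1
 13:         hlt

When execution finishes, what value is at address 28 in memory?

1

after mov ebx, 5: ebx=5
after mov edx, -9: edx=-9
after mov eax, 4: eax=4
after mov eax, [28]: eax=M[28]=-2
after sub eax, ebx: eax=(-2)-5=-7
after and eax, ebx: eax=(-7)&5=1
mov [28], eax → M[28]=1
after imul edx, eax: edx=(-9)*1=-9
after mov eax, [52]: eax=M[52]=24
after sub edx, 9: edx=(-9)-9=-18
after shl eax, 4: eax=24<<4=384
after shr ebx, 1: ebx=5>>1=2
halt.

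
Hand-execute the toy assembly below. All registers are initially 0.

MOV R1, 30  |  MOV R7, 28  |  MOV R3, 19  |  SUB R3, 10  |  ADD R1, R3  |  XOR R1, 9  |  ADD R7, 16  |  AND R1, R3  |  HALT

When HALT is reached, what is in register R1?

MOV R1, 30 → R1=30
MOV R7, 28 → R7=28
MOV R3, 19 → R3=19
SUB R3, 10 → R3=19-10=9
ADD R1, R3 → R1=30+9=39
XOR R1, 9 → R1=39^9=46
ADD R7, 16 → R7=28+16=44
AND R1, R3 → R1=46&9=8
halt.

8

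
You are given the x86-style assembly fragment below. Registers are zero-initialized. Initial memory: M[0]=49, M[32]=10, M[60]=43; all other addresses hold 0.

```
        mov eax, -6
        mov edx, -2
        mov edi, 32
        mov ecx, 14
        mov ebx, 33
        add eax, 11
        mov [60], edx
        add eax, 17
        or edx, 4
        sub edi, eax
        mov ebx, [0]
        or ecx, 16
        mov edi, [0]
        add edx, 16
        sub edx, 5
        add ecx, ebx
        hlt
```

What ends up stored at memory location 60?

mov eax, -6 → eax=-6
mov edx, -2 → edx=-2
mov edi, 32 → edi=32
mov ecx, 14 → ecx=14
mov ebx, 33 → ebx=33
add eax, 11 → eax=(-6)+11=5
mov [60], edx → M[60]=-2
add eax, 17 → eax=5+17=22
or edx, 4 → edx=(-2)|4=-2
sub edi, eax → edi=32-22=10
mov ebx, [0] → ebx=M[0]=49
or ecx, 16 → ecx=14|16=30
mov edi, [0] → edi=M[0]=49
add edx, 16 → edx=(-2)+16=14
sub edx, 5 → edx=14-5=9
add ecx, ebx → ecx=30+49=79
halt.

-2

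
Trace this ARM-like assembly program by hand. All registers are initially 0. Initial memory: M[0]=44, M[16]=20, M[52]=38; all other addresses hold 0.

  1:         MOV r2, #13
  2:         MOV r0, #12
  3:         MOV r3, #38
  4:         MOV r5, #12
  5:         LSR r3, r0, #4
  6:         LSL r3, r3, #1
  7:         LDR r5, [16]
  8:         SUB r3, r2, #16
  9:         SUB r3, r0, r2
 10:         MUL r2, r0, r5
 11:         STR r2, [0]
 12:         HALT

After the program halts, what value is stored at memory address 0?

240

MOV r2, #13 → r2=13
MOV r0, #12 → r0=12
MOV r3, #38 → r3=38
MOV r5, #12 → r5=12
LSR r3, r0, #4 → r3=12>>4=0
LSL r3, r3, #1 → r3=0<<1=0
LDR r5, [16] → r5=M[16]=20
SUB r3, r2, #16 → r3=13-16=-3
SUB r3, r0, r2 → r3=12-13=-1
MUL r2, r0, r5 → r2=12*20=240
STR r2, [0] → M[0]=240
halt.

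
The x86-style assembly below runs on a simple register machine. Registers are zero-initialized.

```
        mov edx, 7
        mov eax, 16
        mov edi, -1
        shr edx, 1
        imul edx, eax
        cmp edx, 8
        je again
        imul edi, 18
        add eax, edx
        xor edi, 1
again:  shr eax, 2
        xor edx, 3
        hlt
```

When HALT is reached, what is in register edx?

51

edx=7
eax=16
edi=-1
edx=7>>1=3
edx=3*16=48
cmp edx, 8  (cmp 48,8)
je again: not taken
edi=(-1)*18=-18
eax=16+48=64
edi=(-18)^1=-17
eax=64>>2=16
edx=48^3=51
halt.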